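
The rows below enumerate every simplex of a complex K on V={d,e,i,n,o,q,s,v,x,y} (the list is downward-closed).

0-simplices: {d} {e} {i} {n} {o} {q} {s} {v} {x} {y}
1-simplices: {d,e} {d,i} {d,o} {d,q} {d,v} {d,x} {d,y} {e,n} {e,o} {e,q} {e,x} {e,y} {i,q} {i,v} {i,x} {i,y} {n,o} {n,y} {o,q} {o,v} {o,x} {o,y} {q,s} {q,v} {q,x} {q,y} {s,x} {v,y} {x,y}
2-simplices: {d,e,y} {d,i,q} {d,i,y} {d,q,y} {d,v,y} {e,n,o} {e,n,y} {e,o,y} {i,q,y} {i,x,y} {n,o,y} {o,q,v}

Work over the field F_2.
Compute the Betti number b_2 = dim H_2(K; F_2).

n_0=10 n_1=29 n_2=12  [Z2]
∂1: piv[de,di,do,dq,dv,dx,dy,en,qs] rk=9  ker:eo,eq,ex,ey,iq,iv,ix,iy,no,ny,oq,ov,ox,oy,qv,qx,qy,sx,vy,xy
∂2: piv[dey,diq,diy,dqy,dvy,eno,eny,eoy,ixy,oqv] rk=10  ker:iqy,noy
b_2=(12−10)−0=2

b_2=2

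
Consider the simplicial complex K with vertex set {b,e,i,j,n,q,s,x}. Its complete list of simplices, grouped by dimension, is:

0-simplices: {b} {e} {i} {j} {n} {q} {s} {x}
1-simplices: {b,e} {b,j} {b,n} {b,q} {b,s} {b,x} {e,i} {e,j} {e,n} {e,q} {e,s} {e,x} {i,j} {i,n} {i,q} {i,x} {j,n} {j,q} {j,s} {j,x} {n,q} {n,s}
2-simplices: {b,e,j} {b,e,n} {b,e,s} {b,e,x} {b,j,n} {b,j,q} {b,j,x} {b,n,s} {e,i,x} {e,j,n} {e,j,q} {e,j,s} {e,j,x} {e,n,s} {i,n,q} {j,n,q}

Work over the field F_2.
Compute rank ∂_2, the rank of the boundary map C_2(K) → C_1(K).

n_0=8 n_1=22 n_2=16  [Z2]
∂1: piv[be,bj,bn,bq,bs,bx,ei] rk=7  ker:ej,en,eq,es,ex,ij,in,iq,ix,jn,jq,js,jx,nq,ns
∂2: piv[bej,ben,bes,bex,bjn,bjq,bjx,bns,eix,ejq,ejs,inq,jnq] rk=13  ker:ejn,ejx,ens
rk∂_2=13

rank∂_2=13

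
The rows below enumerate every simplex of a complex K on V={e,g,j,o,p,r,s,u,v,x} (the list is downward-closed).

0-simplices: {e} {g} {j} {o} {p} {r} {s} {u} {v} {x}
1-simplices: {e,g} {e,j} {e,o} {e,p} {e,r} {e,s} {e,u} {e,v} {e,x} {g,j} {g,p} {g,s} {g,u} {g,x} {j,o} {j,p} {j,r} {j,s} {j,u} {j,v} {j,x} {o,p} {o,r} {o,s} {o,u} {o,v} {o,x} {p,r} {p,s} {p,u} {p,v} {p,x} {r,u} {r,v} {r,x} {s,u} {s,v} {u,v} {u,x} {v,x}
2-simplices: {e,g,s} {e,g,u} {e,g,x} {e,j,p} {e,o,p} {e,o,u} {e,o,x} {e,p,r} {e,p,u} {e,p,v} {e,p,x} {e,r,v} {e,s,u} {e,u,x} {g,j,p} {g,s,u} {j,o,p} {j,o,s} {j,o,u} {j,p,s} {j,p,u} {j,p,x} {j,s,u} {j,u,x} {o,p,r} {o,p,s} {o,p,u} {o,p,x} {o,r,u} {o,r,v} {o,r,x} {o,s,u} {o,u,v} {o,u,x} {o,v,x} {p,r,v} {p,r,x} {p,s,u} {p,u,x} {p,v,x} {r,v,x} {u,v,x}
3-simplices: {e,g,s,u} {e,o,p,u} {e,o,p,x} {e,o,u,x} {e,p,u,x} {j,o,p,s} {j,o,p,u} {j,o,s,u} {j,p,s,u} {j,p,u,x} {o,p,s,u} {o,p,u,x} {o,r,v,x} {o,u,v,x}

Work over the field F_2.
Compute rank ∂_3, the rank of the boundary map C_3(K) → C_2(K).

n_0=10 n_1=40 n_2=42 n_3=14  [Z2]
∂1: piv[eg,ej,eo,ep,er,es,eu,ev,ex] rk=9  ker:gj,gp,gs,gu,gx,jo,jp,jr,js,ju,jv,jx,op,or,os,ou,ov,ox,pr,ps,pu,pv,px,ru,rv,rx,su,sv,uv,ux,vx
∂2: piv[egs,egu,egx,ejp,eop,eou,eox,epr,epu,epv,epx,erv,esu,eux,gjp,jop,jos,jou,jps,jpx,jsu,opr,oru,orv,orx,ouv,ovx] rk=27  ker:gsu,jpu,jux,ops,opu,opx,osu,oux,prv,prx,psu,pux,pvx,rvx,uvx
∂3: piv[egsu,eopu,eopx,eoux,epux,jops,jopu,josu,jpsu,jpux,orvx,ouvx] rk=12  ker:opsu,opux
rk∂_3=12

rank∂_3=12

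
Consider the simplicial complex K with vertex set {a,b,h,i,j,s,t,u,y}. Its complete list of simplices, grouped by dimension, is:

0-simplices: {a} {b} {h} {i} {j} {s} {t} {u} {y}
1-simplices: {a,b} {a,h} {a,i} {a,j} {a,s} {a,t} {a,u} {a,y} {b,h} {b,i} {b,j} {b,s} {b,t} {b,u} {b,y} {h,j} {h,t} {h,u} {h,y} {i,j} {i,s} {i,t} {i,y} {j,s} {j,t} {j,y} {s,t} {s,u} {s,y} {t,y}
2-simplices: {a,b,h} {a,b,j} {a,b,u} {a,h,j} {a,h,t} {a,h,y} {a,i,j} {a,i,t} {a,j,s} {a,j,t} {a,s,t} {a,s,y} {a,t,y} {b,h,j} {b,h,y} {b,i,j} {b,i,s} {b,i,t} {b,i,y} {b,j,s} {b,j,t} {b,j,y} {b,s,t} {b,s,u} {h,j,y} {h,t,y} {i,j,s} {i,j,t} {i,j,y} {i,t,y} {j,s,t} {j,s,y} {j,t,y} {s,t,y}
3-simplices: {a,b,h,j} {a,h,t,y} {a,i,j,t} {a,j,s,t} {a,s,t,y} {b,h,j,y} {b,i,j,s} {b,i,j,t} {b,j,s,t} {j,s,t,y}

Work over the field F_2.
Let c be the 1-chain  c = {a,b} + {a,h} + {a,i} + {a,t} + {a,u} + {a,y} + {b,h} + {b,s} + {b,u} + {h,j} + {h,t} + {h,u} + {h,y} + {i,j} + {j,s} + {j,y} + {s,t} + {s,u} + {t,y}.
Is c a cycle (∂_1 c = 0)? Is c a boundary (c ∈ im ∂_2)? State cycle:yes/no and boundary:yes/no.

cycle:yes boundary:no

n_0=9 n_1=30 n_2=34 n_3=10  [Z2]
∂1: piv[ab,ah,ai,aj,as,at,au,ay] rk=8  ker:bh,bi,bj,bs,bt,bu,by,hj,ht,hu,hy,ij,is,it,iy,js,jt,jy,st,su,sy,ty
∂2: piv[abh,abj,abu,ahj,aht,ahy,aij,ait,ajs,ajt,ast,asy,aty,bhy,bij,bis,bit,biy,bjs,bjy,bsu] rk=21  ker:bhj,bjt,bst,hjy,hty,ijs,ijt,ijy,ity,jst,jsy,jty,sty
∂3: piv[abhj,ahty,aijt,ajst,asty,bhjy,bijs,bijt,bjst,jsty] rk=10
∂1c = 0
c vs im∂2: residual ≠ 0 ⇒ not boundary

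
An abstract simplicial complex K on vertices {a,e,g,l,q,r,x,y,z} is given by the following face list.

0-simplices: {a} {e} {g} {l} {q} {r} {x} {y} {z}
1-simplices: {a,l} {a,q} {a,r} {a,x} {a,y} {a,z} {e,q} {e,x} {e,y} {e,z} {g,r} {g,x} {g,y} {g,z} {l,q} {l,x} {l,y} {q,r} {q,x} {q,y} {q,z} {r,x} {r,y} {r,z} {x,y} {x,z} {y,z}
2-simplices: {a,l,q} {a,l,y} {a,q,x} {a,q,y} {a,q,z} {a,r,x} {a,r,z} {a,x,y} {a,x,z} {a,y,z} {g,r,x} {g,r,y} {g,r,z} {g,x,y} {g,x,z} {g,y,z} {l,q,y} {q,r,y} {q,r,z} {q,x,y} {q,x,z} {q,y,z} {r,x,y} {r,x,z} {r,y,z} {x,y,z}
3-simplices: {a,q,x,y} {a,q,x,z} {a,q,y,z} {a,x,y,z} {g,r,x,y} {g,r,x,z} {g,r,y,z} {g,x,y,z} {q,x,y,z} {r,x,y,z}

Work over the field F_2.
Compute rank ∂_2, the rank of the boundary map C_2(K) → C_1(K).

n_0=9 n_1=27 n_2=26 n_3=10  [Z2]
∂1: piv[al,aq,ar,ax,ay,az,eq,gr] rk=8  ker:ex,ey,ez,gx,gy,gz,lq,lx,ly,qr,qx,qy,qz,rx,ry,rz,xy,xz,yz
∂2: piv[alq,aly,aqx,aqy,aqz,arx,arz,axy,axz,ayz,grx,gry,grz,gxy,qry] rk=15  ker:gxz,gyz,lqy,qrz,qxy,qxz,qyz,rxy,rxz,ryz,xyz
∂3: piv[aqxy,aqxz,aqyz,axyz,grxy,grxz,gryz,gxyz] rk=8  ker:qxyz,rxyz
rk∂_2=15

rank∂_2=15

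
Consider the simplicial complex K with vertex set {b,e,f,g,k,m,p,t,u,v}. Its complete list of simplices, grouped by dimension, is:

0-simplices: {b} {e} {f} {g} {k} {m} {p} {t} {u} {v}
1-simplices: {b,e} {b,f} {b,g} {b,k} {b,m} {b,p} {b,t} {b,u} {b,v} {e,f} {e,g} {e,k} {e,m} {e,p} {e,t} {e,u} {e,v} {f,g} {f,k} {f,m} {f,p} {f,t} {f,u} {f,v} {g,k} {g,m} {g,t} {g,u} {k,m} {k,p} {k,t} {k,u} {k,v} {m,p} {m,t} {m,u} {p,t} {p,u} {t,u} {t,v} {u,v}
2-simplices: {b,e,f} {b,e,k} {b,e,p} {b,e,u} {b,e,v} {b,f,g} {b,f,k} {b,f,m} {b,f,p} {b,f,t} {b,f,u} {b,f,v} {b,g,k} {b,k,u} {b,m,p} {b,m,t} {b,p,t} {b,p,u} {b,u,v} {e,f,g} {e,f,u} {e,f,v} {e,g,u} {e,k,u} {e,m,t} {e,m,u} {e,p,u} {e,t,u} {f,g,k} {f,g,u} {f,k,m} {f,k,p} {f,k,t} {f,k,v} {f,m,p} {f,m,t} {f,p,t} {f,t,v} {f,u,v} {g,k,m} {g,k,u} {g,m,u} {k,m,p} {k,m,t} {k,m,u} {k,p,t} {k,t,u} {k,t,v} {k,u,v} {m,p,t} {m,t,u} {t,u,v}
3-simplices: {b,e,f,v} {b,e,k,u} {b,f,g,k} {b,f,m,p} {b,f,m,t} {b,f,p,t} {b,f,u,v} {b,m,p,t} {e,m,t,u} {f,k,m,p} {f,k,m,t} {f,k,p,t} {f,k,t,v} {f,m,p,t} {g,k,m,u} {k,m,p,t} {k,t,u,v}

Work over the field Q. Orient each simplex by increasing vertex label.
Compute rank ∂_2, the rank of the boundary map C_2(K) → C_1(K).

rank∂_2=31

n_0=10 n_1=41 n_2=52 n_3=17  [Q]
∂1: piv[be,bf,bg,bk,bm,bp,bt,bu,bv] rk=9  ker:ef,eg,ek,em,ep,et,eu,ev,fg,fk,fm,fp,ft,fu,fv,gk,gm,gt,gu,km,kp,kt,ku,kv,mp,mt,mu,pt,pu,tu,tv,uv
∂2: piv[bef,bek,bep,beu,bev,bfg,bfk,bfm,bfp,bft,bfu,bfv,bgk,bku,bmp,bmt,bpt,bpu,buv,efg,egu,emt,emu,etu,fkm,fkp,fkt,fkv,ftv,gkm,gmu] rk=31  ker:efu,efv,eku,epu,fgk,fgu,fmp,fmt,fpt,fuv,gku,kmp,kmt,kmu,kpt,ktu,ktv,kuv,mpt,mtu,tuv
∂3: piv[befv,beku,bfgk,bfmp,bfmt,bfpt,bfuv,bmpt,emtu,fkmp,fkmt,fkpt,fktv,gkmu,ktuv] rk=15  ker:fmpt,kmpt
rk∂_2=31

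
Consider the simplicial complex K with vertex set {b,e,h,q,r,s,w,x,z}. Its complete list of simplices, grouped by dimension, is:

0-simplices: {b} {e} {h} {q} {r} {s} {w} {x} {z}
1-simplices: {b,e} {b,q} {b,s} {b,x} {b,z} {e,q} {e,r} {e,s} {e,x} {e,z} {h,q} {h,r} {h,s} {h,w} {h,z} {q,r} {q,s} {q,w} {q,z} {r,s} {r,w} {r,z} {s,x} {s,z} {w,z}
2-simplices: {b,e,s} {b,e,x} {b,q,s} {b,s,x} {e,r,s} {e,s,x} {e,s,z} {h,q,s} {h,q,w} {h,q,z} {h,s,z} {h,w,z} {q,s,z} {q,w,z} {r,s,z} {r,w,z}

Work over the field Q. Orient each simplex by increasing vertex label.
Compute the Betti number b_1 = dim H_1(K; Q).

n_0=9 n_1=25 n_2=16  [Q]
∂1: piv[be,bq,bs,bx,bz,er,hq,hw] rk=8  ker:eq,es,ex,ez,hr,hs,hz,qr,qs,qw,qz,rs,rw,rz,sx,sz,wz
∂2: piv[bes,bex,bqs,bsx,ers,esz,hqs,hqw,hqz,hsz,hwz,rsz,rwz] rk=13  ker:esx,qsz,qwz
b_1=(25−8)−13=4

b_1=4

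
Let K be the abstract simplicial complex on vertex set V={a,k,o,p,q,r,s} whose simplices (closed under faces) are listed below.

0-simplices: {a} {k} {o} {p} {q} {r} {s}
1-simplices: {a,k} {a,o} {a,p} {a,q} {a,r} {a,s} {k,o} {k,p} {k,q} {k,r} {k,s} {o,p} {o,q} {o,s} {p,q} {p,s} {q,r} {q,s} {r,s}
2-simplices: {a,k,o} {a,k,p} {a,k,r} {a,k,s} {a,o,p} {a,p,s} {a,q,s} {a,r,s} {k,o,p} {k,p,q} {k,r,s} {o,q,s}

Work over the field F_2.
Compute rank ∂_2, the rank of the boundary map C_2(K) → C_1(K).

n_0=7 n_1=19 n_2=12  [Z2]
∂1: piv[ak,ao,ap,aq,ar,as] rk=6  ker:ko,kp,kq,kr,ks,op,oq,os,pq,ps,qr,qs,rs
∂2: piv[ako,akp,akr,aks,aop,aps,aqs,ars,kpq,oqs] rk=10  ker:kop,krs
rk∂_2=10

rank∂_2=10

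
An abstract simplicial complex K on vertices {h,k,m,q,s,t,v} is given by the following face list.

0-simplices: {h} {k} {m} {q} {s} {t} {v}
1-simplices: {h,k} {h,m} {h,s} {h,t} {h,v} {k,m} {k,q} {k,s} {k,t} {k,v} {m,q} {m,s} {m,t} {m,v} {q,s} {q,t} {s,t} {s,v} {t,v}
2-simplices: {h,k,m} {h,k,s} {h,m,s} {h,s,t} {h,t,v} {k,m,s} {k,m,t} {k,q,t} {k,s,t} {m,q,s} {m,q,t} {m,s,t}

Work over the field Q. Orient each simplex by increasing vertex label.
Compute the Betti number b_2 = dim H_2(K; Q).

n_0=7 n_1=19 n_2=12  [Q]
∂1: piv[hk,hm,hs,ht,hv,kq] rk=6  ker:km,ks,kt,kv,mq,ms,mt,mv,qs,qt,st,sv,tv
∂2: piv[hkm,hks,hms,hst,htv,kmt,kqt,kst,mqs,mqt] rk=10  ker:kms,mst
b_2=(12−10)−0=2

b_2=2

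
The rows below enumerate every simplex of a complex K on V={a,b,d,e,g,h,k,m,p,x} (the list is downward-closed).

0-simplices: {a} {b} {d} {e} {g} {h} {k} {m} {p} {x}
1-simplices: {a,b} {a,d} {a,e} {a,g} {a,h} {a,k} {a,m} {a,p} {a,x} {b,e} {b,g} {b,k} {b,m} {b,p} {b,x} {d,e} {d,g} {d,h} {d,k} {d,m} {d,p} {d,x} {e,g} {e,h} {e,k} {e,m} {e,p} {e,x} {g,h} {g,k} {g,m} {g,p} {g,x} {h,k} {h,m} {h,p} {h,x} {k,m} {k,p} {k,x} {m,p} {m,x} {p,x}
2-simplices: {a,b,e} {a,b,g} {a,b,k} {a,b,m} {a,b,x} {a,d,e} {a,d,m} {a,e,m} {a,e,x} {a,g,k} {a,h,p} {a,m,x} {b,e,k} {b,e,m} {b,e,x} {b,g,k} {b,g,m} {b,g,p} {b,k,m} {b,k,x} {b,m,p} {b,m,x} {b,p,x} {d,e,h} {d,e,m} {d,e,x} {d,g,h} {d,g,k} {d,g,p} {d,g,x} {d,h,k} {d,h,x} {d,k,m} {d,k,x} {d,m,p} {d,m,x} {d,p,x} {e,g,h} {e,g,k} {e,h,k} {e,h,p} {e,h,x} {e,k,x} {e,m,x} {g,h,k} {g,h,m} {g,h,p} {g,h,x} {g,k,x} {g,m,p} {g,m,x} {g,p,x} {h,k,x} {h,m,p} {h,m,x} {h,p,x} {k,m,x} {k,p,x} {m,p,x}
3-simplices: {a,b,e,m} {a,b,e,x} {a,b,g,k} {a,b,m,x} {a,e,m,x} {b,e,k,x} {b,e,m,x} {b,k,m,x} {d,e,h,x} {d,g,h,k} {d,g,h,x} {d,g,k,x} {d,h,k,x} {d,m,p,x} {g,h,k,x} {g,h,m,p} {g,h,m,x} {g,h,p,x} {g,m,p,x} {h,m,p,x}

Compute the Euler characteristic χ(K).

χ(K)=6

n_0=10 n_1=43 n_2=59 n_3=20
χ=+10−43+59−20=6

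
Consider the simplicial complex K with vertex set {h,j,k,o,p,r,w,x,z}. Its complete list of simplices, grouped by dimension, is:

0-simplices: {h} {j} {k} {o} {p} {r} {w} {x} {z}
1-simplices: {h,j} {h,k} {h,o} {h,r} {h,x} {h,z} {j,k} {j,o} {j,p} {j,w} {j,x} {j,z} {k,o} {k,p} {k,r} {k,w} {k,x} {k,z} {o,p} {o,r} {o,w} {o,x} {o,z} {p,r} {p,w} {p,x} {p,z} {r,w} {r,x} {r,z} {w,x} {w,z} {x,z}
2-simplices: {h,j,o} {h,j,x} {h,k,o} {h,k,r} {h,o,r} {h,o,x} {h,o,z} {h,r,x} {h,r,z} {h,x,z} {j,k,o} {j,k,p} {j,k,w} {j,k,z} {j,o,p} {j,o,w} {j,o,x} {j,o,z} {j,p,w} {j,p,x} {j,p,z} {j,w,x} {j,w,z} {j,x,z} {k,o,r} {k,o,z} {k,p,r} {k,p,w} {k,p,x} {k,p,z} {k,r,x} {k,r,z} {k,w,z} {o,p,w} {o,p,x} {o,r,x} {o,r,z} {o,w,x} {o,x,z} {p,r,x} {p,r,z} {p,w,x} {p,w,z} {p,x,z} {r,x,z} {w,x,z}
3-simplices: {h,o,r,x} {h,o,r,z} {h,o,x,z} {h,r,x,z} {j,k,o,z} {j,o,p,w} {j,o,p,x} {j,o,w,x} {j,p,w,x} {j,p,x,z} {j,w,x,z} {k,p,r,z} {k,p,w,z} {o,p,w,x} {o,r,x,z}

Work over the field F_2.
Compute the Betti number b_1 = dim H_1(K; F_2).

n_0=9 n_1=33 n_2=46 n_3=15  [Z2]
∂1: piv[hj,hk,ho,hr,hx,hz,jp,jw] rk=8  ker:jk,jo,jx,jz,ko,kp,kr,kw,kx,kz,op,or,ow,ox,oz,pr,pw,px,pz,rw,rx,rz,wx,wz,xz
∂2: piv[hjo,hjx,hko,hkr,hor,hox,hoz,hrx,hrz,hxz,jko,jkp,jkw,jkz,jop,jow,joz,jpw,jpx,jpz,jwx,jwz,kpr,kpx] rk=24  ker:jox,jxz,kor,koz,kpw,kpz,krx,krz,kwz,opw,opx,orx,orz,owx,oxz,prx,prz,pwx,pwz,pxz,rxz,wxz
∂3: piv[horx,horz,hoxz,hrxz,jkoz,jopw,jopx,jowx,jpwx,jpxz,jwxz,kprz,kpwz] rk=13  ker:opwx,orxz
b_1=(33−8)−24=1

b_1=1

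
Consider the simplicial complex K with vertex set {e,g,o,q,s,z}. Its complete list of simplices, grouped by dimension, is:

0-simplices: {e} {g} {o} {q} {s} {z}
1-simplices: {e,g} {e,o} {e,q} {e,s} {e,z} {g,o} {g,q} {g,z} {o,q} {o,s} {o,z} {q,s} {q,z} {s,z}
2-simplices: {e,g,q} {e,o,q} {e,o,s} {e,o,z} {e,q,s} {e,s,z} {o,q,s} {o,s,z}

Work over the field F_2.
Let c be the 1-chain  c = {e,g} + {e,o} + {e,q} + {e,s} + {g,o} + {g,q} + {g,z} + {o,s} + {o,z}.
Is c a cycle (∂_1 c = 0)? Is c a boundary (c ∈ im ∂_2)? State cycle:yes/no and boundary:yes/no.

cycle:yes boundary:no

n_0=6 n_1=14 n_2=8  [Z2]
∂1: piv[eg,eo,eq,es,ez] rk=5  ker:go,gq,gz,oq,os,oz,qs,qz,sz
∂2: piv[egq,eoq,eos,eoz,eqs,esz] rk=6  ker:oqs,osz
∂1c = 0
c vs im∂2: residual ≠ 0 ⇒ not boundary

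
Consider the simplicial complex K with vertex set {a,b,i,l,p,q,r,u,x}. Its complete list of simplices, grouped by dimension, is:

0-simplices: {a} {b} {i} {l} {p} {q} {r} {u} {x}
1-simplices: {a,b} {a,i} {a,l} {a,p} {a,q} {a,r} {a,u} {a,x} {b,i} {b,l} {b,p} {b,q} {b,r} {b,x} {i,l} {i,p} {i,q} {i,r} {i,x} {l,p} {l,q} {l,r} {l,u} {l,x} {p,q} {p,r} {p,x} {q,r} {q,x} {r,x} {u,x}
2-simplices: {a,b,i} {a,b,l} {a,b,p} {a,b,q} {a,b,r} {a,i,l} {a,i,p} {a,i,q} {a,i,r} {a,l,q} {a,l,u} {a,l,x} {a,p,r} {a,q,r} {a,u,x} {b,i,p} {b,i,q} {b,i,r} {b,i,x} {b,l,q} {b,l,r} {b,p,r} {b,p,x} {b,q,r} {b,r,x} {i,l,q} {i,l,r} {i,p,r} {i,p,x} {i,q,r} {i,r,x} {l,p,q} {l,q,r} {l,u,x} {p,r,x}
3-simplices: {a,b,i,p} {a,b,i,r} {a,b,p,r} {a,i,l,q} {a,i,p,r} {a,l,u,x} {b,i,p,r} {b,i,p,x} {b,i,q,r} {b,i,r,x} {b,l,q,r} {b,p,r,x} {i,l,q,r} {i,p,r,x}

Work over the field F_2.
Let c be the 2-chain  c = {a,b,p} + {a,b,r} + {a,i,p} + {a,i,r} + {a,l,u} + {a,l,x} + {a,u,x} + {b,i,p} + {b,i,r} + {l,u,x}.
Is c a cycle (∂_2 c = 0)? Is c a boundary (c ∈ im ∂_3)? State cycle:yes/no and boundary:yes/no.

cycle:yes boundary:yes

n_0=9 n_1=31 n_2=35 n_3=14  [Z2]
∂1: piv[ab,ai,al,ap,aq,ar,au,ax] rk=8  ker:bi,bl,bp,bq,br,bx,il,ip,iq,ir,ix,lp,lq,lr,lu,lx,pq,pr,px,qr,qx,rx,ux
∂2: piv[abi,abl,abp,abq,abr,ail,aip,aiq,air,alq,alu,alx,apr,aqr,aux,bix,blr,bpx,brx,lpq] rk=20  ker:bip,biq,bir,blq,bpr,bqr,ilq,ilr,ipr,ipx,iqr,irx,lqr,lux,prx
∂3: piv[abip,abir,abpr,ailq,aipr,alux,bipx,biqr,birx,blqr,bprx,ilqr] rk=12  ker:bipr,iprx
∂2c = 0
c vs im∂3: reduces to 0 ⇒ boundary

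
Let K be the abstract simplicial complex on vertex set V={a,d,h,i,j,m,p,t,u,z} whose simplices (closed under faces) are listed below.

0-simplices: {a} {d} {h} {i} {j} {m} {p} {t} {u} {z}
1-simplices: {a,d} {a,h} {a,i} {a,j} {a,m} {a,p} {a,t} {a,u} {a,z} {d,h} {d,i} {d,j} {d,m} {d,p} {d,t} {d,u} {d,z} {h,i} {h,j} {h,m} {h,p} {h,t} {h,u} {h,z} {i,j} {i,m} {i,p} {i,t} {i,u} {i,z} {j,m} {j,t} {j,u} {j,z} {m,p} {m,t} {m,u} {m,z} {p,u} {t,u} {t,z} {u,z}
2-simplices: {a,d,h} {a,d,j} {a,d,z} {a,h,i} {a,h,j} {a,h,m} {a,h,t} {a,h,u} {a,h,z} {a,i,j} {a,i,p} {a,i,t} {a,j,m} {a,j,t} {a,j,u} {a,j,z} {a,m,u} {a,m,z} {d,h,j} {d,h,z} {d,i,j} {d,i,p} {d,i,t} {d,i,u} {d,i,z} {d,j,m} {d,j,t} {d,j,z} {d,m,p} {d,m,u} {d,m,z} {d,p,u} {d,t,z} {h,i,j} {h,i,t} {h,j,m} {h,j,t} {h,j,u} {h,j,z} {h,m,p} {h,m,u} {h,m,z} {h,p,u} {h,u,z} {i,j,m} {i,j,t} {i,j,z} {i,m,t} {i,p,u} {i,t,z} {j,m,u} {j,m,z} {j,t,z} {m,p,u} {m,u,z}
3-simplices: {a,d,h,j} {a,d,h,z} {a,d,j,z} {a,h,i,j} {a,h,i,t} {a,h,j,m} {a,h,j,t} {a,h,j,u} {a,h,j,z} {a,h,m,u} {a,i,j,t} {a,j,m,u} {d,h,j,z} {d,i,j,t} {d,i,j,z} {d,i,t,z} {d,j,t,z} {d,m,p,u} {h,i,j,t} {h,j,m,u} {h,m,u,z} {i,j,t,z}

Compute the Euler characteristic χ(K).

n_0=10 n_1=42 n_2=55 n_3=22
χ=+10−42+55−22=1

χ(K)=1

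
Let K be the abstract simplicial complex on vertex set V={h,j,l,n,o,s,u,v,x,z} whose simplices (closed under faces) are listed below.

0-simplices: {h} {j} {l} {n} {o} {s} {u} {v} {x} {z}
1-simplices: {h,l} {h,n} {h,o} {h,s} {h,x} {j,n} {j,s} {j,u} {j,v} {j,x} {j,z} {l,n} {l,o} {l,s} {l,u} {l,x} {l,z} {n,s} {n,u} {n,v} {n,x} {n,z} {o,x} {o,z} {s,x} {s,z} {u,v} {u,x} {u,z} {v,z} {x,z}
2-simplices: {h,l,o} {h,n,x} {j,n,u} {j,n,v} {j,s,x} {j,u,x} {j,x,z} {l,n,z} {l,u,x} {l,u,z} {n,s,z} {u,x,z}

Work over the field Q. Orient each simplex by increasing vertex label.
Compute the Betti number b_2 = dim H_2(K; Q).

n_0=10 n_1=31 n_2=12  [Q]
∂1: piv[hl,hn,ho,hs,hx,jn,ju,jv,jz] rk=9  ker:js,jx,ln,lo,ls,lu,lx,lz,ns,nu,nv,nx,nz,ox,oz,sx,sz,uv,ux,uz,vz,xz
∂2: piv[hlo,hnx,jnu,jnv,jsx,jux,jxz,lnz,lux,luz,nsz,uxz] rk=12
b_2=(12−12)−0=0

b_2=0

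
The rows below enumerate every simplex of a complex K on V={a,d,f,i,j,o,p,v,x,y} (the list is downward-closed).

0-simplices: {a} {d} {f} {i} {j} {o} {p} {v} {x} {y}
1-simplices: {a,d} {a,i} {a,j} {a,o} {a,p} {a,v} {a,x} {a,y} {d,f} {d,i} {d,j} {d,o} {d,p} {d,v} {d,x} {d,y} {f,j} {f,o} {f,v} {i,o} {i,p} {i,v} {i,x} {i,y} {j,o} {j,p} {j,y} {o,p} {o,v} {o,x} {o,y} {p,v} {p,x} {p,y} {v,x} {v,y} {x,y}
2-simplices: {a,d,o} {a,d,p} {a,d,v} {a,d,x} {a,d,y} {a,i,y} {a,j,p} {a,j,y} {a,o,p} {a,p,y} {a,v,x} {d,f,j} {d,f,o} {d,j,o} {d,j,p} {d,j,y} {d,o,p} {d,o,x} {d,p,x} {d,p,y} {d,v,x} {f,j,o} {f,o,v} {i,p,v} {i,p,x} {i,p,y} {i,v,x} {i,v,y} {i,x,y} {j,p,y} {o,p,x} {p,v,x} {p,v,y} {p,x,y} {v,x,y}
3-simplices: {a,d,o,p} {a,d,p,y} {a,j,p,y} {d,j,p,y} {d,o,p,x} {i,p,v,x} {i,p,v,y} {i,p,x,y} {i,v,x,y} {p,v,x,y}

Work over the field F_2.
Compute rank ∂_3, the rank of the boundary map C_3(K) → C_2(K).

n_0=10 n_1=37 n_2=35 n_3=10  [Z2]
∂1: piv[ad,ai,aj,ao,ap,av,ax,ay,df] rk=9  ker:di,dj,do,dp,dv,dx,dy,fj,fo,fv,io,ip,iv,ix,iy,jo,jp,jy,op,ov,ox,oy,pv,px,py,vx,vy,xy
∂2: piv[ado,adp,adv,adx,ady,aiy,ajp,ajy,aop,apy,avx,dfj,dfo,djo,djp,dox,dpx,fov,ipv,ipx,ipy,ivx,ivy,ixy] rk=24  ker:djy,dop,dpy,dvx,fjo,jpy,opx,pvx,pvy,pxy,vxy
∂3: piv[adop,adpy,ajpy,djpy,dopx,ipvx,ipvy,ipxy,ivxy] rk=9  ker:pvxy
rk∂_3=9

rank∂_3=9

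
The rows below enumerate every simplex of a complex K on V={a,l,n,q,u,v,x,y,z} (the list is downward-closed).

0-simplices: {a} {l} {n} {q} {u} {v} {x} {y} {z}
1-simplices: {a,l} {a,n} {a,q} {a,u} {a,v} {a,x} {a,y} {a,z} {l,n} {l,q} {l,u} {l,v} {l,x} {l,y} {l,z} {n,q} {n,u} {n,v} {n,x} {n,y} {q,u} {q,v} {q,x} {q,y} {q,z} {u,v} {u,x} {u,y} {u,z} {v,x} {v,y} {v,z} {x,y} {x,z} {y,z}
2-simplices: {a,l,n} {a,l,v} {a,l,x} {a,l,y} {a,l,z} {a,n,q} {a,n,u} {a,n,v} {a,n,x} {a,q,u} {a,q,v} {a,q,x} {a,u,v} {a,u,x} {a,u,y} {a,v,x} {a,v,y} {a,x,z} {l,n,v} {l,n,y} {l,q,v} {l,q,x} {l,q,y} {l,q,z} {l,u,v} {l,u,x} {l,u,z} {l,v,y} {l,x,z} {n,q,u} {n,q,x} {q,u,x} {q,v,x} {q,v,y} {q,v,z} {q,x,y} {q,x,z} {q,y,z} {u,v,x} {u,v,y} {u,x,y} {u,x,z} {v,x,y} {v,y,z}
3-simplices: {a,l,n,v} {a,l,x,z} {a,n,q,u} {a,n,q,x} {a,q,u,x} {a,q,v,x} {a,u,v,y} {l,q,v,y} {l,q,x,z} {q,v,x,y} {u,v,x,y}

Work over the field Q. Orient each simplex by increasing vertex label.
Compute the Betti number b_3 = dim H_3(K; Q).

b_3=0

n_0=9 n_1=35 n_2=44 n_3=11  [Q]
∂1: piv[al,an,aq,au,av,ax,ay,az] rk=8  ker:ln,lq,lu,lv,lx,ly,lz,nq,nu,nv,nx,ny,qu,qv,qx,qy,qz,uv,ux,uy,uz,vx,vy,vz,xy,xz,yz
∂2: piv[aln,alv,alx,aly,alz,anq,anu,anv,anx,aqu,aqv,aqx,auv,aux,auy,avx,avy,axz,lny,lqv,lqy,lqz,luv,luz,qvz,qxy,qyz] rk=27  ker:lnv,lqx,lux,lvy,lxz,nqu,nqx,qux,qvx,qvy,qxz,uvx,uvy,uxy,uxz,vxy,vyz
∂3: piv[alnv,alxz,anqu,anqx,aqux,aqvx,auvy,lqvy,lqxz,qvxy,uvxy] rk=11
b_3=(11−11)−0=0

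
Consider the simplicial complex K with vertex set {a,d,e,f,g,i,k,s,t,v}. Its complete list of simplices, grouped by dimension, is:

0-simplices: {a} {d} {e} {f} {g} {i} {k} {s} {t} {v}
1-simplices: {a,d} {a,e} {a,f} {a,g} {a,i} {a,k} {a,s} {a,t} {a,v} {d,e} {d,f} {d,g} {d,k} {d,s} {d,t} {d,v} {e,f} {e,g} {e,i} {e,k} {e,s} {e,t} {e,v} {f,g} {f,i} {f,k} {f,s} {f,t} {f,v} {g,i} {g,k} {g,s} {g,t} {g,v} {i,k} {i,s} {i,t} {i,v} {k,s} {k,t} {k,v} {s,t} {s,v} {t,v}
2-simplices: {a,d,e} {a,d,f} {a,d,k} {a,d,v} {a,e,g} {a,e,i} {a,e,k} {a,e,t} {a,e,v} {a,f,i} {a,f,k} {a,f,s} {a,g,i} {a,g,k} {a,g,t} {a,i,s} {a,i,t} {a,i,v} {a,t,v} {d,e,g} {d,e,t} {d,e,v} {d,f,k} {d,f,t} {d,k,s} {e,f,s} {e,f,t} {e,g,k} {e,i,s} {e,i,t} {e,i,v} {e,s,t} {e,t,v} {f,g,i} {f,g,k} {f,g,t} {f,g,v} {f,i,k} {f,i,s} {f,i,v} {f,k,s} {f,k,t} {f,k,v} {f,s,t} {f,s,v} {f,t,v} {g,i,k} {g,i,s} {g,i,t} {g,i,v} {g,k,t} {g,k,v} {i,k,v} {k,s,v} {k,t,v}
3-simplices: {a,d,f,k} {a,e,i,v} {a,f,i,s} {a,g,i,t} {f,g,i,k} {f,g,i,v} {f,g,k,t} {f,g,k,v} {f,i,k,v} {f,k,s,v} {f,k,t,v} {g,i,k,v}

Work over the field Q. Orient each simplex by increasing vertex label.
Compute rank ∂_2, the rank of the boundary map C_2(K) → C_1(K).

rank∂_2=35

n_0=10 n_1=44 n_2=55 n_3=12  [Q]
∂1: piv[ad,ae,af,ag,ai,ak,as,at,av] rk=9  ker:de,df,dg,dk,ds,dt,dv,ef,eg,ei,ek,es,et,ev,fg,fi,fk,fs,ft,fv,gi,gk,gs,gt,gv,ik,is,it,iv,ks,kt,kv,st,sv,tv
∂2: piv[ade,adf,adk,adv,aeg,aei,aek,aet,aev,afi,afk,afs,agi,agk,agt,ais,ait,aiv,atv,deg,det,dft,dks,efs,eft,est,fgi,fgv,fik,fiv,fks,fkt,fkv,fsv,gis] rk=35  ker:dev,dfk,egk,eis,eit,eiv,etv,fgk,fgt,fis,fst,ftv,gik,git,giv,gkt,gkv,ikv,ksv,ktv
∂3: piv[adfk,aeiv,afis,agit,fgik,fgiv,fgkt,fgkv,fikv,fksv,fktv] rk=11  ker:gikv
rk∂_2=35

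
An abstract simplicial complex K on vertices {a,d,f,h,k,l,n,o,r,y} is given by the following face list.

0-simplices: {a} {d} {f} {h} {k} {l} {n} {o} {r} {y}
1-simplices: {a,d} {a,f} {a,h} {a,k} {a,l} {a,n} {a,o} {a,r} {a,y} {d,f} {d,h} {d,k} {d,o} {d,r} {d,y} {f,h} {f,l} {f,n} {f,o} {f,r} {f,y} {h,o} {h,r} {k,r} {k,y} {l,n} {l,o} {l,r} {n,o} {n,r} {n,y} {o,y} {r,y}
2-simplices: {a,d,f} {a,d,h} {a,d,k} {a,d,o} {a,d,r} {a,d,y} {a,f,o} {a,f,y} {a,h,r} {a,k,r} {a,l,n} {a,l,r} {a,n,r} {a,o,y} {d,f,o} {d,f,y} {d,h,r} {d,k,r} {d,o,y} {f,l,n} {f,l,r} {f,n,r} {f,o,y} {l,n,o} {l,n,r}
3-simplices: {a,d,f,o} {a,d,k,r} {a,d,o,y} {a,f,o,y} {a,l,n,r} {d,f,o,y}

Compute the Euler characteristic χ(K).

χ(K)=-4

n_0=10 n_1=33 n_2=25 n_3=6
χ=+10−33+25−6=-4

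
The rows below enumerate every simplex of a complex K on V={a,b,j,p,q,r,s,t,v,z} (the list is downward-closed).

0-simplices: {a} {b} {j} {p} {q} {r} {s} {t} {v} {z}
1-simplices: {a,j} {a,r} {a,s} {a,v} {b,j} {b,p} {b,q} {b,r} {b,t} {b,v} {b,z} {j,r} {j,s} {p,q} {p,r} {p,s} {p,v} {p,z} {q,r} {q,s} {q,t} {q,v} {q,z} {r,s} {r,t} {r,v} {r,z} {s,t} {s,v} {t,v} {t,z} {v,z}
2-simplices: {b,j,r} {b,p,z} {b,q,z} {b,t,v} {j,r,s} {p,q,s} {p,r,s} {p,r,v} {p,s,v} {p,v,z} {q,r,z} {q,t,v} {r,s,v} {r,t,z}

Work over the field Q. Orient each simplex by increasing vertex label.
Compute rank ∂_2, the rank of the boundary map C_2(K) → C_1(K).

rank∂_2=13

n_0=10 n_1=32 n_2=14  [Q]
∂1: piv[aj,ar,as,av,bj,bp,bq,bt,bz] rk=9  ker:br,bv,jr,js,pq,pr,ps,pv,pz,qr,qs,qt,qv,qz,rs,rt,rv,rz,st,sv,tv,tz,vz
∂2: piv[bjr,bpz,bqz,btv,jrs,pqs,prs,prv,psv,pvz,qrz,qtv,rtz] rk=13  ker:rsv
rk∂_2=13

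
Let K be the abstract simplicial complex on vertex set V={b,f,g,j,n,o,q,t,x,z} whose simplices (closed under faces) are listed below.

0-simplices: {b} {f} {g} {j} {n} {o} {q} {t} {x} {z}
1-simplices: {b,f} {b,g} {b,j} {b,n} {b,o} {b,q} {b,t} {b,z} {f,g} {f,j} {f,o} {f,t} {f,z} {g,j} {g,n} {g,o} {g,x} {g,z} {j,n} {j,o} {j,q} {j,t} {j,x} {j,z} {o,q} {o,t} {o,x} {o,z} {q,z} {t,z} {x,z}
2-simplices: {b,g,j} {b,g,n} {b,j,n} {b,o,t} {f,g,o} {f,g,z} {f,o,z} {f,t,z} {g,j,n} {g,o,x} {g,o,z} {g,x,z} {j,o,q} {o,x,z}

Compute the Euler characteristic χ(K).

χ(K)=-7

n_0=10 n_1=31 n_2=14
χ=+10−31+14=-7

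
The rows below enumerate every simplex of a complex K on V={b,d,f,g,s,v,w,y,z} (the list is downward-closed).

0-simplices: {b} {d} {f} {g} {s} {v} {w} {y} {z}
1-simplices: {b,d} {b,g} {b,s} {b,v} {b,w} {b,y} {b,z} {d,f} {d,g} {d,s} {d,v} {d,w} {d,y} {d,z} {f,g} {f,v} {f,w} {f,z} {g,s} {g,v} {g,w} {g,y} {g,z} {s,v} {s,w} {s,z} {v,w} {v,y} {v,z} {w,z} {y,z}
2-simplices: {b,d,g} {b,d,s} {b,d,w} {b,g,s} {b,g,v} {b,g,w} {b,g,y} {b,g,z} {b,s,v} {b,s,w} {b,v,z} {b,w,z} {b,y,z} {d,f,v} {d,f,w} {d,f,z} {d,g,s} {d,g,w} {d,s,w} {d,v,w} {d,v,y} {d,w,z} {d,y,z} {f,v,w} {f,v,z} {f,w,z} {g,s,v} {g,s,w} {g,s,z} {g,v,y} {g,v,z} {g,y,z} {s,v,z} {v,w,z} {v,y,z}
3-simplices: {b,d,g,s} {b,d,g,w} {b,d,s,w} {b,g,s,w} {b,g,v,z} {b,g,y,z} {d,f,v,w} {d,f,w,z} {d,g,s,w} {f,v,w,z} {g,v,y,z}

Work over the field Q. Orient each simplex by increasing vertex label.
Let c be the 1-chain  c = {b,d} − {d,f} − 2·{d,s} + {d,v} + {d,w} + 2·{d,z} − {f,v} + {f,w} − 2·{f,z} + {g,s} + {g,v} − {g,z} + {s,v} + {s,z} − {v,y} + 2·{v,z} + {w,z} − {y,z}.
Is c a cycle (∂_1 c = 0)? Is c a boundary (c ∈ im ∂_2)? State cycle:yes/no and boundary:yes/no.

n_0=9 n_1=31 n_2=35 n_3=11  [Q]
∂1: piv[bd,bg,bs,bv,bw,by,bz,df] rk=8  ker:dg,ds,dv,dw,dy,dz,fg,fv,fw,fz,gs,gv,gw,gy,gz,sv,sw,sz,vw,vy,vz,wz,yz
∂2: piv[bdg,bds,bdw,bgs,bgv,bgw,bgy,bgz,bsv,bsw,bvz,bwz,byz,dfv,dfw,dfz,dvw,dvy,dwz,dyz,fvz,gsz] rk=22  ker:dgs,dgw,dsw,fvw,fwz,gsv,gsw,gvy,gvz,gyz,svz,vwz,vyz
∂3: piv[bdgs,bdgw,bdsw,bgsw,bgvz,bgyz,dfvw,dfwz,fvwz,gvyz] rk=10  ker:dgsw
∂1c = −{b} + {f} − {g} − 3·{s} + {v} + {w} + 2·{z}

cycle:no boundary:no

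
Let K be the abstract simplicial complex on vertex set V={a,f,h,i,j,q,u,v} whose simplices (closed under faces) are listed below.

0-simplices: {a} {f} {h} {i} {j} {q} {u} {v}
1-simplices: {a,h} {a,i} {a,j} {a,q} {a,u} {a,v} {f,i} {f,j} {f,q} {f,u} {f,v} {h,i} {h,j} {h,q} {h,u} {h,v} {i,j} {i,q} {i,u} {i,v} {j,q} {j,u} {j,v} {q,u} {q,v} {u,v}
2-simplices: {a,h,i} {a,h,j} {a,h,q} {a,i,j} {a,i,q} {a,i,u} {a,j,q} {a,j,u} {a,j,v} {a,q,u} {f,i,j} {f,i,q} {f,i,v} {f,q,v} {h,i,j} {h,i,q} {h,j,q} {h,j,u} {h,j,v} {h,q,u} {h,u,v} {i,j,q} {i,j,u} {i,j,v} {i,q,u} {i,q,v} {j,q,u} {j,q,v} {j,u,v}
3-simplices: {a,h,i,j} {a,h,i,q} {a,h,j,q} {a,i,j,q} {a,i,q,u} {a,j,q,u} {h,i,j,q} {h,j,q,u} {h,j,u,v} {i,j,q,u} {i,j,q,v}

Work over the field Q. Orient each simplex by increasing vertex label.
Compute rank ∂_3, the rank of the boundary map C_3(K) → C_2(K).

n_0=8 n_1=26 n_2=29 n_3=11  [Q]
∂1: piv[ah,ai,aj,aq,au,av,fi] rk=7  ker:fj,fq,fu,fv,hi,hj,hq,hu,hv,ij,iq,iu,iv,jq,ju,jv,qu,qv,uv
∂2: piv[ahi,ahj,ahq,aij,aiq,aiu,ajq,aju,ajv,aqu,fij,fiq,fiv,fqv,hju,hjv,huv,ijv] rk=18  ker:hij,hiq,hjq,hqu,ijq,iju,iqu,iqv,jqu,jqv,juv
∂3: piv[ahij,ahiq,ahjq,aijq,aiqu,ajqu,hjqu,hjuv,ijqu,ijqv] rk=10  ker:hijq
rk∂_3=10

rank∂_3=10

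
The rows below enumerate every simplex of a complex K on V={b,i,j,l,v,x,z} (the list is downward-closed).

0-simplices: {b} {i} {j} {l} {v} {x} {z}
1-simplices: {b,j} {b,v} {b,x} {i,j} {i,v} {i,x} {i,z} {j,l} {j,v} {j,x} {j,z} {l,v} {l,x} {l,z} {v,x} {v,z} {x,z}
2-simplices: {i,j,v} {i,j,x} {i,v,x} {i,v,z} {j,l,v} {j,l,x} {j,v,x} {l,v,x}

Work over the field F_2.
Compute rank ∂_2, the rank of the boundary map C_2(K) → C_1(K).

rank∂_2=6

n_0=7 n_1=17 n_2=8  [Z2]
∂1: piv[bj,bv,bx,ij,iz,jl] rk=6  ker:iv,ix,jv,jx,jz,lv,lx,lz,vx,vz,xz
∂2: piv[ijv,ijx,ivx,ivz,jlv,jlx] rk=6  ker:jvx,lvx
rk∂_2=6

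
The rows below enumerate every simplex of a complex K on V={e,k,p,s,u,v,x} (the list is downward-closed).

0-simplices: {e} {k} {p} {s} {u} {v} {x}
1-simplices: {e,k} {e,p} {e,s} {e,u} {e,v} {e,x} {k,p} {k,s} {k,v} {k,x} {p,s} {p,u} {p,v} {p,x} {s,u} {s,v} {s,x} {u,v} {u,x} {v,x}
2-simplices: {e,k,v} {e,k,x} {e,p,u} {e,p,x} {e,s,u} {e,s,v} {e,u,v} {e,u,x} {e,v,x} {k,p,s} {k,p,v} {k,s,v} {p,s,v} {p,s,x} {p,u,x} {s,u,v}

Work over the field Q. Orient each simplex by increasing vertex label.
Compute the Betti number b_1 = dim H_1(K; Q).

b_1=1

n_0=7 n_1=20 n_2=16  [Q]
∂1: piv[ek,ep,es,eu,ev,ex] rk=6  ker:kp,ks,kv,kx,ps,pu,pv,px,su,sv,sx,uv,ux,vx
∂2: piv[ekv,ekx,epu,epx,esu,esv,euv,eux,evx,kps,kpv,ksv,psx] rk=13  ker:psv,pux,suv
b_1=(20−6)−13=1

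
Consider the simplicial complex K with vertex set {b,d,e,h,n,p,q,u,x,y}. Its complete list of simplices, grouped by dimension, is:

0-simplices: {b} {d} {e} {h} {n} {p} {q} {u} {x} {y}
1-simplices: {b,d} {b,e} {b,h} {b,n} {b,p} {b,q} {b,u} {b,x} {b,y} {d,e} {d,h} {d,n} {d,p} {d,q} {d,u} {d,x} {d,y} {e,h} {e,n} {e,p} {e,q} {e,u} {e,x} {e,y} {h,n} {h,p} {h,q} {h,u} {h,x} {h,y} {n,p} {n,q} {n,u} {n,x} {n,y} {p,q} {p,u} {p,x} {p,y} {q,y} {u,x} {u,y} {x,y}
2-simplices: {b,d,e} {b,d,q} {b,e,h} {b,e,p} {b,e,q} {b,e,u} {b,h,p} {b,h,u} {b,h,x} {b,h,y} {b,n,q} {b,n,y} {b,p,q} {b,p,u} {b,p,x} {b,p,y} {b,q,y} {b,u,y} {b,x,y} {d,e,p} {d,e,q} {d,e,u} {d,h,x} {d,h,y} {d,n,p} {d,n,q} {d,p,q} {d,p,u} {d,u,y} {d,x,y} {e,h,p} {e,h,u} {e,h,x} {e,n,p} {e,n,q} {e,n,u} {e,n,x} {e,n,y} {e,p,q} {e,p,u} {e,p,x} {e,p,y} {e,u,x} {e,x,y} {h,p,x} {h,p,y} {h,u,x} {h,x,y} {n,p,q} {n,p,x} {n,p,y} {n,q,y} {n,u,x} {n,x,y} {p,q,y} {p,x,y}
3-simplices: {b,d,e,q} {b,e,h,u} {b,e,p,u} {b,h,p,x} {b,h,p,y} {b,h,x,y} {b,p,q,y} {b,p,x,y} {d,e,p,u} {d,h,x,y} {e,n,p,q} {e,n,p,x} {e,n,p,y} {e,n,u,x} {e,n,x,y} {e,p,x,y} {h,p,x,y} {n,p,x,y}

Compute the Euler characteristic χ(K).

n_0=10 n_1=43 n_2=56 n_3=18
χ=+10−43+56−18=5

χ(K)=5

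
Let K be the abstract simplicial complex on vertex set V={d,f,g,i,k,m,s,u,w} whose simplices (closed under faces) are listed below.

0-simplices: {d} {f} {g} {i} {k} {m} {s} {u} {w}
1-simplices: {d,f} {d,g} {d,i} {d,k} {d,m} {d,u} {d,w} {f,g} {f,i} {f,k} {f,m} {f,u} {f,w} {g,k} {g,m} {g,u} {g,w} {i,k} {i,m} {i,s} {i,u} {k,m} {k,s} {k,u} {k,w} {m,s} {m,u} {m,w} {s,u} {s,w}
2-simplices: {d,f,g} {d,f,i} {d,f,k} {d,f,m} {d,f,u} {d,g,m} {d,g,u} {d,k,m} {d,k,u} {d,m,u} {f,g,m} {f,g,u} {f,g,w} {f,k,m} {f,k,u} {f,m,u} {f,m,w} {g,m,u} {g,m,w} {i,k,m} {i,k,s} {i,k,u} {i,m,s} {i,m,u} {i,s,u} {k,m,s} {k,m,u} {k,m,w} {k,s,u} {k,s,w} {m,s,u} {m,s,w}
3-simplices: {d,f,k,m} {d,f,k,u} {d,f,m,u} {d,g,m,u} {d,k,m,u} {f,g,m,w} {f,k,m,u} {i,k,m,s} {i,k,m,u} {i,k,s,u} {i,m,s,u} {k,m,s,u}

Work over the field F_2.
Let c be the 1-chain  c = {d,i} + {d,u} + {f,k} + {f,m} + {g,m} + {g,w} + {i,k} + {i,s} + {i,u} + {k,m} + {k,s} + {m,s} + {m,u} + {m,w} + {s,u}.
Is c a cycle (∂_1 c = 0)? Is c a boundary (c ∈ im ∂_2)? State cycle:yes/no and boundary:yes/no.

n_0=9 n_1=30 n_2=32 n_3=12  [Z2]
∂1: piv[df,dg,di,dk,dm,du,dw,is] rk=8  ker:fg,fi,fk,fm,fu,fw,gk,gm,gu,gw,ik,im,iu,km,ks,ku,kw,ms,mu,mw,su,sw
∂2: piv[dfg,dfi,dfk,dfm,dfu,dgm,dgu,dkm,dku,dmu,fgw,fmw,ikm,iks,iku,ims,isu,kmw,ksw] rk=19  ker:fgm,fgu,fkm,fku,fmu,gmu,gmw,imu,kms,kmu,ksu,msu,msw
∂3: piv[dfkm,dfku,dfmu,dgmu,dkmu,fgmw,ikms,ikmu,iksu,imsu] rk=10  ker:fkmu,kmsu
∂1c = 0
c vs im∂2: residual ≠ 0 ⇒ not boundary

cycle:yes boundary:no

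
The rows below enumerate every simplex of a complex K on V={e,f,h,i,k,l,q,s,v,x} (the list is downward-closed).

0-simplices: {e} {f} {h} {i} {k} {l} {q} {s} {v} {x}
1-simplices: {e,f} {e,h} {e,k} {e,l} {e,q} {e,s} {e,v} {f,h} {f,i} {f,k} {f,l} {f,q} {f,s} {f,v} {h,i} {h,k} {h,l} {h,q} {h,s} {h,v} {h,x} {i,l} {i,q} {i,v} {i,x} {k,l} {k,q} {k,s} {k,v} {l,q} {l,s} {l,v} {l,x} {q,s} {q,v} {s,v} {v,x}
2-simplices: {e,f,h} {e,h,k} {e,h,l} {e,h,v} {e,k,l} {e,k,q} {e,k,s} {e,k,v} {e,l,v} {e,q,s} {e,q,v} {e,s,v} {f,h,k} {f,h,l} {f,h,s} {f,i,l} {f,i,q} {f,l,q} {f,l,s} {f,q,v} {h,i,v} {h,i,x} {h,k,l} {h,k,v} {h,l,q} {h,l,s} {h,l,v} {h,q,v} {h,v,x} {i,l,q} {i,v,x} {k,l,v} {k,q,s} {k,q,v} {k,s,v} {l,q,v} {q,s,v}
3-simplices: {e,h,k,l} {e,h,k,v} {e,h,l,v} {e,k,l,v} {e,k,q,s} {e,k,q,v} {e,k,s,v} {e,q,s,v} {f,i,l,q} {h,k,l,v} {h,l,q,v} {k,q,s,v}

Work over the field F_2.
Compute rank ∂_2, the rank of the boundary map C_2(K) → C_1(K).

n_0=10 n_1=37 n_2=37 n_3=12  [Z2]
∂1: piv[ef,eh,ek,el,eq,es,ev,fi,hx] rk=9  ker:fh,fk,fl,fq,fs,fv,hi,hk,hl,hq,hs,hv,il,iq,iv,ix,kl,kq,ks,kv,lq,ls,lv,lx,qs,qv,sv,vx
∂2: piv[efh,ehk,ehl,ehv,ekl,ekq,eks,ekv,elv,eqs,eqv,esv,fhk,fhl,fhs,fil,fiq,flq,fls,fqv,hiv,hix,hlq,hqv,hvx] rk=25  ker:hkl,hkv,hls,hlv,ilq,ivx,klv,kqs,kqv,ksv,lqv,qsv
∂3: piv[ehkl,ehkv,ehlv,eklv,ekqs,ekqv,eksv,eqsv,filq,hlqv] rk=10  ker:hklv,kqsv
rk∂_2=25

rank∂_2=25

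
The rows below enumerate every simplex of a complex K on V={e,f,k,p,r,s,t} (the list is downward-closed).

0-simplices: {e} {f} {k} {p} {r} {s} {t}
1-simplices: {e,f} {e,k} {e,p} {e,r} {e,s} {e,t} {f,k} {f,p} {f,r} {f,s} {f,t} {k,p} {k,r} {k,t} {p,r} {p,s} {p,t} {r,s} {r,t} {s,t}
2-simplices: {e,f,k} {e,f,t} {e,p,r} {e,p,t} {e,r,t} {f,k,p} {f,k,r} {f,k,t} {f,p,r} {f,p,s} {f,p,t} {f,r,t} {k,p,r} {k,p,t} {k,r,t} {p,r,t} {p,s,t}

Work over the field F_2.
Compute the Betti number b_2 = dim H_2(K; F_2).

n_0=7 n_1=20 n_2=17  [Z2]
∂1: piv[ef,ek,ep,er,es,et] rk=6  ker:fk,fp,fr,fs,ft,kp,kr,kt,pr,ps,pt,rs,rt,st
∂2: piv[efk,eft,epr,ept,ert,fkp,fkr,fkt,fpr,fps,fpt,pst] rk=12  ker:frt,kpr,kpt,krt,prt
b_2=(17−12)−0=5

b_2=5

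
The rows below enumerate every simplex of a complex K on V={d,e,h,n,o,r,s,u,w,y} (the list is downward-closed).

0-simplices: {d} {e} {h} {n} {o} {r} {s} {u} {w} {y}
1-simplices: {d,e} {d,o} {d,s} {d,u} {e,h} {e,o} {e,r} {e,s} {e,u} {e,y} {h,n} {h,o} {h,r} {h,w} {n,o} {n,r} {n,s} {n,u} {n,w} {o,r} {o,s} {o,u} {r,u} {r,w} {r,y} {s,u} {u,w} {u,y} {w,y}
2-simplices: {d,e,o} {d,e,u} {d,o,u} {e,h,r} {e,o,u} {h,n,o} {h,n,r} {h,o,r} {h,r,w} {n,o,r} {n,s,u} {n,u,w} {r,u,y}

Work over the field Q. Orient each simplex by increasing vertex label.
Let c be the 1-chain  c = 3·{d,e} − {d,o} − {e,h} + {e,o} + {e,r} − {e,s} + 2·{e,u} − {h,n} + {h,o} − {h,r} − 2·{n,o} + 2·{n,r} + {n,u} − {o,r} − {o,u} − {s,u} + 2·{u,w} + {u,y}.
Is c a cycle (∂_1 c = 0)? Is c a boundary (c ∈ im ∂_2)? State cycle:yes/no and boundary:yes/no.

cycle:no boundary:no

n_0=10 n_1=29 n_2=13  [Q]
∂1: piv[de,do,ds,du,eh,er,ey,hn,hw] rk=9  ker:eo,es,eu,ho,hr,no,nr,ns,nu,nw,or,os,ou,ru,rw,ry,su,uw,uy,wy
∂2: piv[deo,deu,dou,ehr,hno,hnr,hor,hrw,nsu,nuw,ruy] rk=11  ker:eou,nor
∂1c = −2·{d} + {e} − 2·{n} + {o} + {r} − 2·{u} + 2·{w} + {y}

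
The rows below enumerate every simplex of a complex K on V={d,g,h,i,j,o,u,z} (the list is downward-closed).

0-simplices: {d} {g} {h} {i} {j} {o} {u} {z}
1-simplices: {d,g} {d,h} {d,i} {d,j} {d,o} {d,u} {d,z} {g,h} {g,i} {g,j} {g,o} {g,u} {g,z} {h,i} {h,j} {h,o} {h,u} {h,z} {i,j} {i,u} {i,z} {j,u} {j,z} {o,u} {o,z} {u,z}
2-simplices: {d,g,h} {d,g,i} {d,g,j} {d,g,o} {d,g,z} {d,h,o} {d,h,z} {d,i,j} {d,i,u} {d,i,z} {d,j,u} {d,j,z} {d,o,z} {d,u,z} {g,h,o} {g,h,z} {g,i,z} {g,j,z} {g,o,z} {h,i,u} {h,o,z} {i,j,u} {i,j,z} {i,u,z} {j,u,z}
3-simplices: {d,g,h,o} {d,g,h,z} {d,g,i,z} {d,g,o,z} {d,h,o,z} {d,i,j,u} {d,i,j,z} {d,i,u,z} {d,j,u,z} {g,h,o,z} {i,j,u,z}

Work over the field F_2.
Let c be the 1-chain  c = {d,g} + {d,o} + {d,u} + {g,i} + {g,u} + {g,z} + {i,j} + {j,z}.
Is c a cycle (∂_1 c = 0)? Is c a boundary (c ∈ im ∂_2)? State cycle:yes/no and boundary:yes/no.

n_0=8 n_1=26 n_2=25 n_3=11  [Z2]
∂1: piv[dg,dh,di,dj,do,du,dz] rk=7  ker:gh,gi,gj,go,gu,gz,hi,hj,ho,hu,hz,ij,iu,iz,ju,jz,ou,oz,uz
∂2: piv[dgh,dgi,dgj,dgo,dgz,dho,dhz,dij,diu,diz,dju,djz,doz,duz,hiu] rk=15  ker:gho,ghz,giz,gjz,goz,hoz,iju,ijz,iuz,juz
∂3: piv[dgho,dghz,dgiz,dgoz,dhoz,diju,dijz,diuz,djuz] rk=9  ker:ghoz,ijuz
∂1c = {d} + {o}

cycle:no boundary:no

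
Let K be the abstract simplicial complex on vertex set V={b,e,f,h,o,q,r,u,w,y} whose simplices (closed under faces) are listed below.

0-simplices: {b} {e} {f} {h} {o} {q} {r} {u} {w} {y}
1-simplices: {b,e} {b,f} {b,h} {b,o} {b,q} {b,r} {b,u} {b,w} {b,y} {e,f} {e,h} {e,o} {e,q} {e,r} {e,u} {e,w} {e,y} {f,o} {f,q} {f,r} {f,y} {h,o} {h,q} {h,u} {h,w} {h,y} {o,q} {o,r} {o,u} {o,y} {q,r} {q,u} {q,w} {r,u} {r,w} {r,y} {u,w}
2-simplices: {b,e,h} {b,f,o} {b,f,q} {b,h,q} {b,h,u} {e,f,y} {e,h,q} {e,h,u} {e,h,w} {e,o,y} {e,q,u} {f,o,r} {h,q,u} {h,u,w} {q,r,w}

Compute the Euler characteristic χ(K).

n_0=10 n_1=37 n_2=15
χ=+10−37+15=-12

χ(K)=-12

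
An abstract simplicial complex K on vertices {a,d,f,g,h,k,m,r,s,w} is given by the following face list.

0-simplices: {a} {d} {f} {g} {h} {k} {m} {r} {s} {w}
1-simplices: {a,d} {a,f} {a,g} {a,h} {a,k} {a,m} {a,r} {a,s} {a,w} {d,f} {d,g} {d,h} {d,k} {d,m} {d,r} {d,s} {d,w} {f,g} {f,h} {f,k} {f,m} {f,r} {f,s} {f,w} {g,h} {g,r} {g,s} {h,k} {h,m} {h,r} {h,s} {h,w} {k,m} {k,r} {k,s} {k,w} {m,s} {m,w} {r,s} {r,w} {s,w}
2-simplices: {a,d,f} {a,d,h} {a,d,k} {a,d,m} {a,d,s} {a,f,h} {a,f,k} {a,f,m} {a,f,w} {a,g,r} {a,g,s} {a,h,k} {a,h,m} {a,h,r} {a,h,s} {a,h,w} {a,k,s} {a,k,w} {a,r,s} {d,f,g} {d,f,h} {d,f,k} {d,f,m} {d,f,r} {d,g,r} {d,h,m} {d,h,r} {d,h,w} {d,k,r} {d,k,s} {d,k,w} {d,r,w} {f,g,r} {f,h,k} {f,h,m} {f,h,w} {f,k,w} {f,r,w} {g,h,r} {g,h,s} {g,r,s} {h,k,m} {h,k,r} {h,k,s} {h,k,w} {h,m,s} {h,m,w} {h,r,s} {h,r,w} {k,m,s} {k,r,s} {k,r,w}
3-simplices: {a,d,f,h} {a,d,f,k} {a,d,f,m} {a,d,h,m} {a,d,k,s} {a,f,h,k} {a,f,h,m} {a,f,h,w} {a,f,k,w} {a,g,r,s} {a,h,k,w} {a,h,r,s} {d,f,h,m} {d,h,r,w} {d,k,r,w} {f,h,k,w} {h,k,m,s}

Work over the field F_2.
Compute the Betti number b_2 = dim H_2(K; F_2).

b_2=7

n_0=10 n_1=41 n_2=52 n_3=17  [Z2]
∂1: piv[ad,af,ag,ah,ak,am,ar,as,aw] rk=9  ker:df,dg,dh,dk,dm,dr,ds,dw,fg,fh,fk,fm,fr,fs,fw,gh,gr,gs,hk,hm,hr,hs,hw,km,kr,ks,kw,ms,mw,rs,rw,sw
∂2: piv[adf,adh,adk,adm,ads,afh,afk,afm,afw,agr,ags,ahk,ahm,ahr,ahs,ahw,aks,akw,ars,dfg,dfr,dgr,dhr,dhw,dkr,drw,ghr,hkm,hms,hmw] rk=30  ker:dfh,dfk,dfm,dhm,dks,dkw,fgr,fhk,fhm,fhw,fkw,frw,ghs,grs,hkr,hks,hkw,hrs,hrw,kms,krs,krw
∂3: piv[adfh,adfk,adfm,adhm,adks,afhk,afhm,afhw,afkw,agrs,ahkw,ahrs,dhrw,dkrw,hkms] rk=15  ker:dfhm,fhkw
b_2=(52−30)−15=7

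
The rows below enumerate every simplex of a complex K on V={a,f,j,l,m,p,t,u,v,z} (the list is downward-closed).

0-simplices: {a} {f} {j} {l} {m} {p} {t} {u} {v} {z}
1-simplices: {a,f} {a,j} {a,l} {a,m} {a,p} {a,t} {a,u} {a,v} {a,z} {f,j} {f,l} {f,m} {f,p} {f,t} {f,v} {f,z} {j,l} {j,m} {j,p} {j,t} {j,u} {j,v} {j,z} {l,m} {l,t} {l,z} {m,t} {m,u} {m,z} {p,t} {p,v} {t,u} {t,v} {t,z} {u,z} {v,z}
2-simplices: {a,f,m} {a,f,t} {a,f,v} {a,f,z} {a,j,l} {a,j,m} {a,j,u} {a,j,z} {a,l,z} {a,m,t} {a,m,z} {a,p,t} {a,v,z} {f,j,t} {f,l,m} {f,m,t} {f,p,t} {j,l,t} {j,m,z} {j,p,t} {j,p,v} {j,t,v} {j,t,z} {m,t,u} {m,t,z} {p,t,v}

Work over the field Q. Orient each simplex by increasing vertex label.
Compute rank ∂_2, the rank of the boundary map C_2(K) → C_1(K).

rank∂_2=23

n_0=10 n_1=36 n_2=26  [Q]
∂1: piv[af,aj,al,am,ap,at,au,av,az] rk=9  ker:fj,fl,fm,fp,ft,fv,fz,jl,jm,jp,jt,ju,jv,jz,lm,lt,lz,mt,mu,mz,pt,pv,tu,tv,tz,uz,vz
∂2: piv[afm,aft,afv,afz,ajl,ajm,aju,ajz,alz,amt,amz,apt,avz,fjt,flm,fpt,jlt,jpt,jpv,jtv,jtz,mtu,mtz] rk=23  ker:fmt,jmz,ptv
rk∂_2=23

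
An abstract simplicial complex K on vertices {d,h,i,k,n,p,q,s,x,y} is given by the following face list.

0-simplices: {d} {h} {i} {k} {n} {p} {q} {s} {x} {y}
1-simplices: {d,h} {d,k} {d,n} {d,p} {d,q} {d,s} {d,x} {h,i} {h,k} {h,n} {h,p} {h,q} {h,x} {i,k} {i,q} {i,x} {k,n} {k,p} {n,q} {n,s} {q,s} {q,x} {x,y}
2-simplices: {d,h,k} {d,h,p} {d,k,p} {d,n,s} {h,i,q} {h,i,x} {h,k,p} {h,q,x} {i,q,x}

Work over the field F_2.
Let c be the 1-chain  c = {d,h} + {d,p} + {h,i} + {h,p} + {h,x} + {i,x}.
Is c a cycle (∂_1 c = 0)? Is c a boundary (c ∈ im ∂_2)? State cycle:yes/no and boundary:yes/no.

cycle:yes boundary:yes

n_0=10 n_1=23 n_2=9  [Z2]
∂1: piv[dh,dk,dn,dp,dq,ds,dx,hi,xy] rk=9  ker:hk,hn,hp,hq,hx,ik,iq,ix,kn,kp,nq,ns,qs,qx
∂2: piv[dhk,dhp,dkp,dns,hiq,hix,hqx] rk=7  ker:hkp,iqx
∂1c = 0
c vs im∂2: reduces to 0 ⇒ boundary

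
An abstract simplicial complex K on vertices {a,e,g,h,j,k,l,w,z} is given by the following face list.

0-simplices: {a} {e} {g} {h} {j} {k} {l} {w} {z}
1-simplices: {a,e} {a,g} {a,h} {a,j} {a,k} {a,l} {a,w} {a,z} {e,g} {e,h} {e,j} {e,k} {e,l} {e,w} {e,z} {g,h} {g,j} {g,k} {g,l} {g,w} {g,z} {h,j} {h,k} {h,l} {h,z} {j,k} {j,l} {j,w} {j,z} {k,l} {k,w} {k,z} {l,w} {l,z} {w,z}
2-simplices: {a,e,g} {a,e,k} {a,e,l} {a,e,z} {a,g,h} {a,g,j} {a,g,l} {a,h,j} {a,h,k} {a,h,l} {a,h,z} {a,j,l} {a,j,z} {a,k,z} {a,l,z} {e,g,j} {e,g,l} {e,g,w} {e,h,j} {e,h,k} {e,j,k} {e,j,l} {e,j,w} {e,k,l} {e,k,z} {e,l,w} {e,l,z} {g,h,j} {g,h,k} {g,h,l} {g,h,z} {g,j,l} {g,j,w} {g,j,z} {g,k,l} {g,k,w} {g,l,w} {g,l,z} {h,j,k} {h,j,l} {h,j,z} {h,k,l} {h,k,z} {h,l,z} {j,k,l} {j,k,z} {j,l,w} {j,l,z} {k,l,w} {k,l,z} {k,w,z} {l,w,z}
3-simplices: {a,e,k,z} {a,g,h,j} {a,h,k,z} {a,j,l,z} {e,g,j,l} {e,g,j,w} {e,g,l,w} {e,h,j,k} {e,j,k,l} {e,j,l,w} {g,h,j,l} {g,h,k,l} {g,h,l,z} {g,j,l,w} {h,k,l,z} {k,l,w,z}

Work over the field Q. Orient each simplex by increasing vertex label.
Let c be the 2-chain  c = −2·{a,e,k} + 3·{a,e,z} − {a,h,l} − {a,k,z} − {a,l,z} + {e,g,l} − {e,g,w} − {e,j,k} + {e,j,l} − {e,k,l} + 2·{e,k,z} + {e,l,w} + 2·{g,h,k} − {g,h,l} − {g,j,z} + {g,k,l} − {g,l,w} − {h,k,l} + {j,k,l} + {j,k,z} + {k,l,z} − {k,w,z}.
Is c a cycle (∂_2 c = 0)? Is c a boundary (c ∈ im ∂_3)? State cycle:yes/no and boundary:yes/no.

cycle:no boundary:no

n_0=9 n_1=35 n_2=52 n_3=16  [Q]
∂1: piv[ae,ag,ah,aj,ak,al,aw,az] rk=8  ker:eg,eh,ej,ek,el,ew,ez,gh,gj,gk,gl,gw,gz,hj,hk,hl,hz,jk,jl,jw,jz,kl,kw,kz,lw,lz,wz
∂2: piv[aeg,aek,ael,aez,agh,agj,agl,ahj,ahk,ahl,ahz,ajl,ajz,akz,alz,egj,egw,ehj,ejk,ejw,ekl,elw,ghk,ghz,gkw,kwz] rk=26  ker:egl,ehk,ejl,ekz,elz,ghj,ghl,gjl,gjw,gjz,gkl,glw,glz,hjk,hjl,hjz,hkl,hkz,hlz,jkl,jkz,jlw,jlz,klw,klz,lwz
∂3: piv[aekz,aghj,ahkz,ajlz,egjl,egjw,eglw,ehjk,ejkl,ejlw,ghjl,ghkl,ghlz,hklz,klwz] rk=15  ker:gjlw
∂2c = {a,e} − {a,h} + {a,k} − {a,z} + {e,z} + {g,h} − {g,j} − {g,k} + {g,z} + {h,k} − {h,l} + {j,k} − 2·{j,z} + {k,l} − {k,w} + 2·{k,z} − {w,z}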